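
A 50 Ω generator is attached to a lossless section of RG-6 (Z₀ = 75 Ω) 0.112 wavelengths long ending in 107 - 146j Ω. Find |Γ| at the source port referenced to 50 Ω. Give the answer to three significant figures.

βl = 2π × 0.112 = 40.3°
tan(βl) = 0.849
Z_in = Z_0·(Z_L + jZ_0·tanβl)/(Z_0 + jZ_L·tanβl) = 21.7 − j40.9 Ω
Γ_s = (Z_in − Z_s)/(Z_in + Z_s) = (-28.3 − j40.9)/(71.7 − j40.9), |Γ_s| = 0.603

|Γ| ≈ 0.603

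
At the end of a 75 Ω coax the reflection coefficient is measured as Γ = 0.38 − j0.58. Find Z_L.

Z_L ≈ 54 − j121 Ω

Z_L = Z_0·(1 + Γ)/(1 − Γ) = 75·(1.38 − j0.58)/(0.62 + j0.58)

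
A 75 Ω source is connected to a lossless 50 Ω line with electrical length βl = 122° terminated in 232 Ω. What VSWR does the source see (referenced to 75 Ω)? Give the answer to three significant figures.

VSWR ≈ 5.9

tan(βl) = -1.6
Z_in = Z_0·(Z_L + jZ_0·tanβl)/(Z_0 + jZ_L·tanβl) = 14.7 + j29.3 Ω
Γ_s = (Z_in − Z_s)/(Z_in + Z_s) = (-60.3 + j29.3)/(89.7 + j29.3), |Γ_s| = 0.71
VSWR = (1 + |Γ_s|)/(1 − |Γ_s|)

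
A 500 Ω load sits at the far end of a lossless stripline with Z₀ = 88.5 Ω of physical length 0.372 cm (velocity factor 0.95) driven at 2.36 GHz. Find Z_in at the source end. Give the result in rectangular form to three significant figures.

λ = v/f = 0.95·c / 2.36 GHz = 0.121 m
βl = 2π·l/λ = 2π × 0.0308 = 11.1°
tan(βl) = tan(11.1°) = 0.196
Z_in = Z_0·(Z_L + jZ_0·tanβl)/(Z_0 + jZ_L·tanβl)
     = 88.5·(500 + j17.3)/(88.5 + j98)

Z_in ≈ 233 − j241 Ω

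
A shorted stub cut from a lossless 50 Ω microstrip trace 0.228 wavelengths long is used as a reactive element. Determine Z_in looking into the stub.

βl = 2π × 0.228 = 82.1°
tan(βl) = 7.19
For a shorted stub, Z_in = jZ_0·tan(βl)

Z_in ≈ +j359 Ω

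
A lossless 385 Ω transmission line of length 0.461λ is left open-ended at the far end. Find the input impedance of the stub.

βl = 2π × 0.461 = 166°
tan(βl) = -0.25
For an open-ended stub, Z_in = −jZ_0·cot(βl) = −jZ_0/tan(βl)

Z_in ≈ +j1540 Ω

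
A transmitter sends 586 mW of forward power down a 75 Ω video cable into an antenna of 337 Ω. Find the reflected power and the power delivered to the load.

P_reflected ≈ 237 mW; P_delivered ≈ 349 mW

Γ = (337 − 75)/(337 + 75) = 0.636
|Γ|² = 0.404
P_refl = |Γ|²·P_inc = 237 mW, P_del = (1 − |Γ|²)·P_inc = 349 mW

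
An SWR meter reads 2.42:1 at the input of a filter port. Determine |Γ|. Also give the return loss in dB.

|Γ| ≈ 0.415; return loss ≈ 7.63 dB

|Γ| = (S − 1)/(S + 1) = (2.42 − 1)/(2.42 + 1) = 1.42/3.42
RL = −20·log₁₀|Γ| = −20·log₁₀(0.415)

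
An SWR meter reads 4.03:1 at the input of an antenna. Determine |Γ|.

|Γ| ≈ 0.602

|Γ| = (S − 1)/(S + 1) = (4.03 − 1)/(4.03 + 1) = 3.03/5.03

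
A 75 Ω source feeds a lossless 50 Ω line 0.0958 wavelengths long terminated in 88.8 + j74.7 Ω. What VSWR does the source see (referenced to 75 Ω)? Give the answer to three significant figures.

VSWR ≈ 2.47

βl = 2π × 0.0958 = 34.5°
tan(βl) = 0.687
Z_in = Z_0·(Z_L + jZ_0·tanβl)/(Z_0 + jZ_L·tanβl) = 87.8 − j74.7 Ω
Γ_s = (Z_in − Z_s)/(Z_in + Z_s) = (12.8 − j74.7)/(163 − j74.7), |Γ_s| = 0.423
VSWR = (1 + |Γ_s|)/(1 − |Γ_s|)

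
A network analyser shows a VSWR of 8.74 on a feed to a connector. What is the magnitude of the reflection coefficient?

|Γ| = (S − 1)/(S + 1) = (8.74 − 1)/(8.74 + 1) = 7.74/9.74

|Γ| ≈ 0.795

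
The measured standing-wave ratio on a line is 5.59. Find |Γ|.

|Γ| ≈ 0.697

|Γ| = (S − 1)/(S + 1) = (5.59 − 1)/(5.59 + 1) = 4.59/6.59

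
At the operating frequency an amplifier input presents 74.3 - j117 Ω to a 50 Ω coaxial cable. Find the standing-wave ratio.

Γ = (Z_L − Z_0)/(Z_L + Z_0) = (24.3 − j117)/(124.3 − j117)
|Γ| = 119/171 = 0.7
VSWR = (1 + |Γ|)/(1 − |Γ|) = 1.7/0.3

VSWR ≈ 5.67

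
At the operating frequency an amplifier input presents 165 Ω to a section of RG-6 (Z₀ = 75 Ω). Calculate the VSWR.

VSWR ≈ 2.2

Γ = (165 − 75)/(165 + 75) = 0.375
VSWR = (1 + 0.375)/(1 − 0.375)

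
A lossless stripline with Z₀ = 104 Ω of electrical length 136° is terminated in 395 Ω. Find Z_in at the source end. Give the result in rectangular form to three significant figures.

Z_in ≈ 52.8 + j93.3 Ω

tan(βl) = tan(136°) = -0.966
Z_in = Z_0·(Z_L + jZ_0·tanβl)/(Z_0 + jZ_L·tanβl)
     = 104·(395 − j100)/(104 − j381)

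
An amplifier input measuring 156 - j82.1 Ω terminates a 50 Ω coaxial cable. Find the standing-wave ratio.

VSWR ≈ 4.06

Γ = (Z_L − Z_0)/(Z_L + Z_0) = (106 − j82.1)/(206 − j82.1)
|Γ| = 134/222 = 0.605
VSWR = (1 + |Γ|)/(1 − |Γ|) = 1.6/0.395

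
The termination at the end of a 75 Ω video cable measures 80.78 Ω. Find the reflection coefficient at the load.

Γ = 0.0371

Γ = (Z_L − Z_0)/(Z_L + Z_0) = (80.78 − 75)/(80.78 + 75) = 5.78/155.8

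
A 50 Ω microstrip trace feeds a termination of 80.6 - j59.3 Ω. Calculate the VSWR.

Γ = (Z_L − Z_0)/(Z_L + Z_0) = (30.6 − j59.3)/(130.6 − j59.3)
|Γ| = 66.7/143 = 0.465
VSWR = (1 + |Γ|)/(1 − |Γ|) = 1.47/0.535

VSWR ≈ 2.74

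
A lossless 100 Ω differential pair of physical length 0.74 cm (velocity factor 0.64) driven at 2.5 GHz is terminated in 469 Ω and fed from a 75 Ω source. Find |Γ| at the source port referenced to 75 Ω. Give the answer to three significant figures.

|Γ| ≈ 0.687

λ = v/f = 0.64·c / 2.5 GHz = 0.0768 m
βl = 2π·l/λ = 2π × 0.0964 = 34.7°
tan(βl) = 0.692
Z_in = Z_0·(Z_L + jZ_0·tanβl)/(Z_0 + jZ_L·tanβl) = 60.1 − j126 Ω
Γ_s = (Z_in − Z_s)/(Z_in + Z_s) = (-14.9 − j126)/(135 − j126), |Γ_s| = 0.687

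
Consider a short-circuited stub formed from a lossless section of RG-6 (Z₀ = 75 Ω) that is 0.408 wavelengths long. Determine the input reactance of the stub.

X_in ≈ -48.9 Ω (capacitive)

βl = 2π × 0.408 = 147°
tan(βl) = -0.652
For a short-circuited stub, Z_in = jZ_0·tan(βl)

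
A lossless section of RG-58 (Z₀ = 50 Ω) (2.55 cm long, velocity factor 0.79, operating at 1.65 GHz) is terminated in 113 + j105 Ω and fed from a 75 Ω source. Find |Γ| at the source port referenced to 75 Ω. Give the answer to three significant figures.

|Γ| ≈ 0.677

λ = v/f = 0.79·c / 1.65 GHz = 0.144 m
βl = 2π·l/λ = 2π × 0.178 = 63.9°
tan(βl) = 2.04
Z_in = Z_0·(Z_L + jZ_0·tanβl)/(Z_0 + jZ_L·tanβl) = 18.2 − j37.4 Ω
Γ_s = (Z_in − Z_s)/(Z_in + Z_s) = (-56.8 − j37.4)/(93.2 − j37.4), |Γ_s| = 0.677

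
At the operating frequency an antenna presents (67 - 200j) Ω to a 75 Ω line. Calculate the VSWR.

VSWR ≈ 9.87

Γ = (Z_L − Z_0)/(Z_L + Z_0) = (-8 − j200)/(142 − j200)
|Γ| = 200/245 = 0.816
VSWR = (1 + |Γ|)/(1 − |Γ|) = 1.82/0.184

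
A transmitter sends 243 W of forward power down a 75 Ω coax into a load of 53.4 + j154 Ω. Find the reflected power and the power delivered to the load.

P_reflected ≈ 146 W; P_delivered ≈ 96.8 W

|Γ| = |(-21.6 + j154)/(128.4 + j154)| = 0.776
|Γ|² = 0.602
P_refl = |Γ|²·P_inc = 146 W, P_del = (1 − |Γ|²)·P_inc = 96.8 W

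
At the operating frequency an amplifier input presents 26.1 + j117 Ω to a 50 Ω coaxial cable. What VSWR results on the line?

Γ = (Z_L − Z_0)/(Z_L + Z_0) = (-23.9 + j117)/(76.1 + j117)
|Γ| = 119/140 = 0.856
VSWR = (1 + |Γ|)/(1 − |Γ|) = 1.86/0.144

VSWR ≈ 12.8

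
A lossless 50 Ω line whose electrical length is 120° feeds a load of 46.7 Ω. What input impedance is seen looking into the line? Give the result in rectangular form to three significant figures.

Z_in ≈ 51.6 − j3.06 Ω

tan(βl) = tan(120°) = -1.73
Z_in = Z_0·(Z_L + jZ_0·tanβl)/(Z_0 + jZ_L·tanβl)
     = 50·(46.7 − j86.6)/(50 − j80.9)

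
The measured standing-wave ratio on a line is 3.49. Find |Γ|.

|Γ| ≈ 0.555

|Γ| = (S − 1)/(S + 1) = (3.49 − 1)/(3.49 + 1) = 2.49/4.49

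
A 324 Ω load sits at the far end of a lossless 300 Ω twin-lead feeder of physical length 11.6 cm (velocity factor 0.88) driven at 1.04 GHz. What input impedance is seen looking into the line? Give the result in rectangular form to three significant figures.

λ = v/f = 0.88·c / 1.04 GHz = 0.254 m
βl = 2π·l/λ = 2π × 0.457 = 165°
tan(βl) = tan(165°) = -0.277
Z_in = Z_0·(Z_L + jZ_0·tanβl)/(Z_0 + jZ_L·tanβl)
     = 300·(324 − j83.1)/(300 − j89.8)

Z_in ≈ 320 + j12.7 Ω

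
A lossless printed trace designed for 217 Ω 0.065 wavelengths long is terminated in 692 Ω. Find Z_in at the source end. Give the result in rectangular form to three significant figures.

βl = 2π × 0.065 = 23.4°
tan(βl) = tan(23.4°) = 0.433
Z_in = Z_0·(Z_L + jZ_0·tanβl)/(Z_0 + jZ_L·tanβl)
     = 217·(692 + j93.9)/(217 + j299)

Z_in ≈ 283 − j296 Ω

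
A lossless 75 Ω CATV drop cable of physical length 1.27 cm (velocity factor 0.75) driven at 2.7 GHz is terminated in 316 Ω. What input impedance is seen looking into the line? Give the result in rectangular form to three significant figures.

λ = v/f = 0.75·c / 2.7 GHz = 0.0833 m
βl = 2π·l/λ = 2π × 0.152 = 54.9°
tan(βl) = tan(54.9°) = 1.42
Z_in = Z_0·(Z_L + jZ_0·tanβl)/(Z_0 + jZ_L·tanβl)
     = 75·(316 + j107)/(75 + j449)

Z_in ≈ 25.9 − j48.5 Ω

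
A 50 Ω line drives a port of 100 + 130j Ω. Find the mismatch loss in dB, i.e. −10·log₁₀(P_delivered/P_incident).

mismatch loss ≈ 2.94 dB

Γ = (50 + j130)/(150 + j130), |Γ| = 0.702
|Γ|² = 0.492, so P_del/P_inc = 1 − |Γ|² = 0.508
ML = −10·log₁₀(1 − |Γ|²)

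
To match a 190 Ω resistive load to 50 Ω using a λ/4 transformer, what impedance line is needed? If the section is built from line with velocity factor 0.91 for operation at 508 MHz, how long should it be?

Z_qwt = √(Z_0·R_L) = √(50 × 190) = √9500
λ = 0.91·c/f = 0.537 m, so l = λ/4 = 0.134 m

Z_qwt ≈ 97.5 Ω; length ≈ 13.4 cm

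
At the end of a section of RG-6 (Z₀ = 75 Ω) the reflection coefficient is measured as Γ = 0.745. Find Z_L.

Z_L ≈ 513 Ω

Z_L = Z_0·(1 + Γ)/(1 − Γ) = 75·(1.75)/(0.255)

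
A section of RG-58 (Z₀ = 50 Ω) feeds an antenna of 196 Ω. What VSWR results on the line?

VSWR ≈ 3.92

Γ = (196 − 50)/(196 + 50) = 0.593
VSWR = (1 + 0.593)/(1 − 0.593)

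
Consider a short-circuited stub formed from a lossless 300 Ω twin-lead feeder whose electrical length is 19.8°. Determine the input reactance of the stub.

X_in ≈ 108 Ω (inductive)

tan(βl) = 0.36
For a short-circuited stub, Z_in = jZ_0·tan(βl)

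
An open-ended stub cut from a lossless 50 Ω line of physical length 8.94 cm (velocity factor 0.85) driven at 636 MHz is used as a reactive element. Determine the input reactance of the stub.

X_in ≈ -8.57 Ω (capacitive)

λ = v/f = 0.85·c / 636 MHz = 0.401 m
βl = 2π·l/λ = 2π × 0.223 = 80.3°
tan(βl) = 5.83
For an open-ended stub, Z_in = −jZ_0·cot(βl) = −jZ_0/tan(βl)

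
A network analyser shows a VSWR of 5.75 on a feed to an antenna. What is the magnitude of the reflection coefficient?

|Γ| ≈ 0.704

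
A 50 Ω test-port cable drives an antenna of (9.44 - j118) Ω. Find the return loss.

Γ = (-40.56 − j118)/(59.44 − j118), |Γ| = 0.944
RL = −20·log₁₀|Γ| = −20·log₁₀(0.944)

RL ≈ 0.497 dB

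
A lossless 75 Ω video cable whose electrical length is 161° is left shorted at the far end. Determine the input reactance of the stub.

tan(βl) = -0.344
For a shorted stub, Z_in = jZ_0·tan(βl)

X_in ≈ -25.8 Ω (capacitive)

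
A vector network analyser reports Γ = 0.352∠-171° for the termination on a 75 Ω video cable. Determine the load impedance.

Z_L ≈ 36.1 − j4.54 Ω

Z_L = Z_0·(1 + Γ)/(1 − Γ) = 75·(0.652 − j0.0551)/(1.35 + j0.0551)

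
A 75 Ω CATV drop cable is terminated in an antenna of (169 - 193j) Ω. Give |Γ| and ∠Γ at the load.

Γ ≈ 0.69 ∠ -25.7°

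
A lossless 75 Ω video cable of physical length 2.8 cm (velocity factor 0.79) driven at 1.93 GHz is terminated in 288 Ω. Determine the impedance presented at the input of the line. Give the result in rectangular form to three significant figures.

Z_in ≈ 19.9 − j9.71 Ω

λ = v/f = 0.79·c / 1.93 GHz = 0.123 m
βl = 2π·l/λ = 2π × 0.228 = 82.1°
tan(βl) = tan(82.1°) = 7.19
Z_in = Z_0·(Z_L + jZ_0·tanβl)/(Z_0 + jZ_L·tanβl)
     = 75·(288 + j540)/(75 + j2070)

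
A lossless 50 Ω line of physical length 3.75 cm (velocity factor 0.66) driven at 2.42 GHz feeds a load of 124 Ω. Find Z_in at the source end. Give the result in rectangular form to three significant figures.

Z_in ≈ 92.2 + j47.9 Ω

λ = v/f = 0.66·c / 2.42 GHz = 0.0818 m
βl = 2π·l/λ = 2π × 0.458 = 165°
tan(βl) = tan(165°) = -0.268
Z_in = Z_0·(Z_L + jZ_0·tanβl)/(Z_0 + jZ_L·tanβl)
     = 50·(124 − j13.4)/(50 − j33.2)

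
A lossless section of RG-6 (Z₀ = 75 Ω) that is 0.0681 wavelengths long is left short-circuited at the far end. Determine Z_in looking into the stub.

βl = 2π × 0.0681 = 24.5°
tan(βl) = 0.456
For a short-circuited stub, Z_in = jZ_0·tan(βl)

Z_in ≈ +j34.2 Ω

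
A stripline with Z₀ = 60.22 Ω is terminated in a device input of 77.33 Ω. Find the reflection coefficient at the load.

Γ = (Z_L − Z_0)/(Z_L + Z_0) = (77.33 − 60.22)/(77.33 + 60.22) = 17.11/137.6

Γ = 0.124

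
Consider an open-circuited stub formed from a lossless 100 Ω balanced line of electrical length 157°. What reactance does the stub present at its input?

tan(βl) = -0.424
For an open-circuited stub, Z_in = −jZ_0·cot(βl) = −jZ_0/tan(βl)

X_in ≈ 236 Ω (inductive)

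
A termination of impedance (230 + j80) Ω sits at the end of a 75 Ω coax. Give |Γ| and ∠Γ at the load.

Γ = (Z_L − Z_0)/(Z_L + Z_0) = (155 + j80)/(305 + j80)
|Γ| = 174/315 = 0.553

Γ ≈ 0.553 ∠ 12.6°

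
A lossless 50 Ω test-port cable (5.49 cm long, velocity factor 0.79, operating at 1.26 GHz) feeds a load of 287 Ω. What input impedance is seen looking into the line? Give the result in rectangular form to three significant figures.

Z_in ≈ 9.32 + j13 Ω

λ = v/f = 0.79·c / 1.26 GHz = 0.188 m
βl = 2π·l/λ = 2π × 0.292 = 105°
tan(βl) = tan(105°) = -3.71
Z_in = Z_0·(Z_L + jZ_0·tanβl)/(Z_0 + jZ_L·tanβl)
     = 50·(287 − j186)/(50 − j1070)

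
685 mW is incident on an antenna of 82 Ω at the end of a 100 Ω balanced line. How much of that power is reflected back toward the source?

Γ = (82 − 100)/(82 + 100) = -0.0989
|Γ|² = 0.00978
P_refl = |Γ|²·P_inc = 6.7 mW, P_del = (1 − |Γ|²)·P_inc = 678 mW

P_reflected ≈ 6.7 mW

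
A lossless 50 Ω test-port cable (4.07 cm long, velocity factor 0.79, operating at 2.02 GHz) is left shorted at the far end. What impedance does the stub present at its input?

λ = v/f = 0.79·c / 2.02 GHz = 0.117 m
βl = 2π·l/λ = 2π × 0.347 = 125°
tan(βl) = -1.43
For a shorted stub, Z_in = jZ_0·tan(βl)

Z_in ≈ −j71.7 Ω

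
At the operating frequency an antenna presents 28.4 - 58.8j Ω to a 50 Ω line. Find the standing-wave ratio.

VSWR ≈ 4.54

Γ = (Z_L − Z_0)/(Z_L + Z_0) = (-21.6 − j58.8)/(78.4 − j58.8)
|Γ| = 62.6/98 = 0.639
VSWR = (1 + |Γ|)/(1 − |Γ|) = 1.64/0.361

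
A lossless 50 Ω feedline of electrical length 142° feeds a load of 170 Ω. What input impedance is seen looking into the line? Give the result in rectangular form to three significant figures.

Z_in ≈ 34 + j51.2 Ω

tan(βl) = tan(142°) = -0.781
Z_in = Z_0·(Z_L + jZ_0·tanβl)/(Z_0 + jZ_L·tanβl)
     = 50·(170 − j39.1)/(50 − j133)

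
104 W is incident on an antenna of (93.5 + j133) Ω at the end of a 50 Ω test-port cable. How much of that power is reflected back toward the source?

P_reflected ≈ 53.2 W

|Γ| = |(43.5 + j133)/(143.5 + j133)| = 0.715
|Γ|² = 0.512
P_refl = |Γ|²·P_inc = 53.2 W, P_del = (1 − |Γ|²)·P_inc = 50.8 W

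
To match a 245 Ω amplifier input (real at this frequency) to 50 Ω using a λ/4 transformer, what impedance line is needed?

Z_qwt ≈ 111 Ω

Z_qwt = √(Z_0·R_L) = √(50 × 245) = √12250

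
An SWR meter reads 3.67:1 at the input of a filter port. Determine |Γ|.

|Γ| ≈ 0.572

|Γ| = (S − 1)/(S + 1) = (3.67 − 1)/(3.67 + 1) = 2.67/4.67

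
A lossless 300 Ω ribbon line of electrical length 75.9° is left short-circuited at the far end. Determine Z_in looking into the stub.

Z_in ≈ +j1190 Ω

tan(βl) = 3.98
For a short-circuited stub, Z_in = jZ_0·tan(βl)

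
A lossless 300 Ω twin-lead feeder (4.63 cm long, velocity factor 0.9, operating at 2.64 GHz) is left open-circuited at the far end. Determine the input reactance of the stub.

λ = v/f = 0.9·c / 2.64 GHz = 0.102 m
βl = 2π·l/λ = 2π × 0.453 = 163°
tan(βl) = -0.306
For an open-circuited stub, Z_in = −jZ_0·cot(βl) = −jZ_0/tan(βl)

X_in ≈ 980 Ω (inductive)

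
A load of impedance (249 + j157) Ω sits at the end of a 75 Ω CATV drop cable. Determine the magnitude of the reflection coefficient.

|Γ| ≈ 0.651

Γ = (Z_L − Z_0)/(Z_L + Z_0) = (174 + j157)/(324 + j157)
|Γ| = 234/360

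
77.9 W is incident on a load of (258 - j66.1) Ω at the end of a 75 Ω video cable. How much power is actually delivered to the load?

|Γ| = |(183 − j66.1)/(333 − j66.1)| = 0.573
|Γ|² = 0.328
P_refl = |Γ|²·P_inc = 25.6 W, P_del = (1 − |Γ|²)·P_inc = 52.3 W

P_delivered ≈ 52.3 W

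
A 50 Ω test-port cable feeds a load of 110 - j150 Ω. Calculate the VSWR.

Γ = (Z_L − Z_0)/(Z_L + Z_0) = (60 − j150)/(160 − j150)
|Γ| = 162/219 = 0.737
VSWR = (1 + |Γ|)/(1 − |Γ|) = 1.74/0.263

VSWR ≈ 6.59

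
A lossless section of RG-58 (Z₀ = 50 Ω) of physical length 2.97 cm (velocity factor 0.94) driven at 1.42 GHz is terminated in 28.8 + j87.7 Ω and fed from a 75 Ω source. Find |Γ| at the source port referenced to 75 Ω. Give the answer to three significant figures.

|Γ| ≈ 0.724

λ = v/f = 0.94·c / 1.42 GHz = 0.199 m
βl = 2π·l/λ = 2π × 0.15 = 53.8°
tan(βl) = 1.37
Z_in = Z_0·(Z_L + jZ_0·tanβl)/(Z_0 + jZ_L·tanβl) = 32 − j93.5 Ω
Γ_s = (Z_in − Z_s)/(Z_in + Z_s) = (-43 − j93.5)/(107 − j93.5), |Γ_s| = 0.724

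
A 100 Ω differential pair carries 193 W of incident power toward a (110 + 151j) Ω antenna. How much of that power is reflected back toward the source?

|Γ| = |(10 + j151)/(210 + j151)| = 0.585
|Γ|² = 0.342
P_refl = |Γ|²·P_inc = 66.1 W, P_del = (1 − |Γ|²)·P_inc = 127 W

P_reflected ≈ 66.1 W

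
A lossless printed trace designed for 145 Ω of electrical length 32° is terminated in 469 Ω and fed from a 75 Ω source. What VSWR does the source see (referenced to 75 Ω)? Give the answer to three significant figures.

VSWR ≈ 5.05

tan(βl) = 0.625
Z_in = Z_0·(Z_L + jZ_0·tanβl)/(Z_0 + jZ_L·tanβl) = 128 − j169 Ω
Γ_s = (Z_in − Z_s)/(Z_in + Z_s) = (53.2 − j169)/(203 − j169), |Γ_s| = 0.67
VSWR = (1 + |Γ_s|)/(1 − |Γ_s|)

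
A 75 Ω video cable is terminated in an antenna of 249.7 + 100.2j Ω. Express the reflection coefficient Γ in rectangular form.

Γ ≈ 0.578 + j0.13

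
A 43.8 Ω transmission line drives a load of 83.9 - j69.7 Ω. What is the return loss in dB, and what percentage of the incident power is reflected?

Γ = (40.1 − j69.7)/(127.7 − j69.7), |Γ| = 0.553
RL = −20·log₁₀(0.553) = 5.15 dB
P_refl/P_inc = |Γ|² = 0.306

RL ≈ 5.15 dB; 30.6% of incident power reflected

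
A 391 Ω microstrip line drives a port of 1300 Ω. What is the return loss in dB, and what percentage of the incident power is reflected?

Γ = (1300 − 391)/(1300 + 391) = 0.538
RL = −20·log₁₀(0.538) = 5.39 dB
P_refl/P_inc = |Γ|² = 0.289

RL ≈ 5.39 dB; 28.9% of incident power reflected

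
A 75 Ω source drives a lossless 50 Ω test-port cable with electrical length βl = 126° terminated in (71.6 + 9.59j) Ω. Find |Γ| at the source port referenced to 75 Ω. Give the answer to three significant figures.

tan(βl) = -1.38
Z_in = Z_0·(Z_L + jZ_0·tanβl)/(Z_0 + jZ_L·tanβl) = 37.8 + j12.1 Ω
Γ_s = (Z_in − Z_s)/(Z_in + Z_s) = (-37.2 + j12.1)/(113 + j12.1), |Γ_s| = 0.345

|Γ| ≈ 0.345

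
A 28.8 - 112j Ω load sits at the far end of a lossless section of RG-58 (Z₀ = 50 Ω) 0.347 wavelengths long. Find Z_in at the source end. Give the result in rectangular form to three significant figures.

Z_in ≈ 15.8 + j77.2 Ω

βl = 2π × 0.347 = 125°
tan(βl) = tan(125°) = -1.43
Z_in = Z_0·(Z_L + jZ_0·tanβl)/(Z_0 + jZ_L·tanβl)
     = 50·(28.8 − j184)/(-110 − j41.3)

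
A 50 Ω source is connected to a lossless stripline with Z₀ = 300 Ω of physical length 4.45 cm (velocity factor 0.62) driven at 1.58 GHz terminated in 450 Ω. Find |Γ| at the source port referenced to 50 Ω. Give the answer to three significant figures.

λ = v/f = 0.62·c / 1.58 GHz = 0.118 m
βl = 2π·l/λ = 2π × 0.378 = 136°
tan(βl) = -0.963
Z_in = Z_0·(Z_L + jZ_0·tanβl)/(Z_0 + jZ_L·tanβl) = 281 + j117 Ω
Γ_s = (Z_in − Z_s)/(Z_in + Z_s) = (231 + j117)/(331 + j117), |Γ_s| = 0.738

|Γ| ≈ 0.738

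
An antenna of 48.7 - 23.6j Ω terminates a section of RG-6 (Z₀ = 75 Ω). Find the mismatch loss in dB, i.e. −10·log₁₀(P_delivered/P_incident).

Γ = (-26.3 − j23.6)/(123.7 − j23.6), |Γ| = 0.281
|Γ|² = 0.0787, so P_del/P_inc = 1 − |Γ|² = 0.921
ML = −10·log₁₀(1 − |Γ|²)

mismatch loss ≈ 0.356 dB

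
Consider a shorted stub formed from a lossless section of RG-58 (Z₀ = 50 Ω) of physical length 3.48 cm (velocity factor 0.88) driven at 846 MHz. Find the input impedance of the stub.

λ = v/f = 0.88·c / 846 MHz = 0.312 m
βl = 2π·l/λ = 2π × 0.112 = 40.1°
tan(βl) = 0.843
For a shorted stub, Z_in = jZ_0·tan(βl)

Z_in ≈ +j42.2 Ω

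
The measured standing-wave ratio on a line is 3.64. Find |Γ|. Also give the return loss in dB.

|Γ| ≈ 0.569; return loss ≈ 4.9 dB

|Γ| = (S − 1)/(S + 1) = (3.64 − 1)/(3.64 + 1) = 2.64/4.64
RL = −20·log₁₀|Γ| = −20·log₁₀(0.569)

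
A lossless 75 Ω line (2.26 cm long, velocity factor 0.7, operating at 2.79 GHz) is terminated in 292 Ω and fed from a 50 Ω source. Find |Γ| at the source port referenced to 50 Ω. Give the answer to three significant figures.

|Γ| ≈ 0.491

λ = v/f = 0.7·c / 2.79 GHz = 0.0753 m
βl = 2π·l/λ = 2π × 0.3 = 108°
tan(βl) = -3.06
Z_in = Z_0·(Z_L + jZ_0·tanβl)/(Z_0 + jZ_L·tanβl) = 21.2 + j22.7 Ω
Γ_s = (Z_in − Z_s)/(Z_in + Z_s) = (-28.8 + j22.7)/(71.2 + j22.7), |Γ_s| = 0.491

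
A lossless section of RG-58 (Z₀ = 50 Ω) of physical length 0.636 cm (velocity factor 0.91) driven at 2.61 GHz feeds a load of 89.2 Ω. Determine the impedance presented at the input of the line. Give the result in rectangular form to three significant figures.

Z_in ≈ 68.4 − j29 Ω

λ = v/f = 0.91·c / 2.61 GHz = 0.105 m
βl = 2π·l/λ = 2π × 0.0608 = 21.9°
tan(βl) = tan(21.9°) = 0.402
Z_in = Z_0·(Z_L + jZ_0·tanβl)/(Z_0 + jZ_L·tanβl)
     = 50·(89.2 + j20.1)/(50 + j35.8)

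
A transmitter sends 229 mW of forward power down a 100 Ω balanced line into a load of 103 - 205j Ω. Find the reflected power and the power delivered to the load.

|Γ| = |(3 − j205)/(203 − j205)| = 0.711
|Γ|² = 0.505
P_refl = |Γ|²·P_inc = 116 mW, P_del = (1 − |Γ|²)·P_inc = 113 mW

P_reflected ≈ 116 mW; P_delivered ≈ 113 mW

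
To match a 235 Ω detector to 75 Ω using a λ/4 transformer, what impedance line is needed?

Z_qwt = √(Z_0·R_L) = √(75 × 235) = √17620

Z_qwt ≈ 133 Ω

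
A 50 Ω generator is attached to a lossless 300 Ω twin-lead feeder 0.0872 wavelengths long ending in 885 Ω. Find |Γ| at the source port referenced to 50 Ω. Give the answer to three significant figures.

βl = 2π × 0.0872 = 31.4°
tan(βl) = 0.61
Z_in = Z_0·(Z_L + jZ_0·tanβl)/(Z_0 + jZ_L·tanβl) = 286 − j333 Ω
Γ_s = (Z_in − Z_s)/(Z_in + Z_s) = (236 − j333)/(336 − j333), |Γ_s| = 0.863

|Γ| ≈ 0.863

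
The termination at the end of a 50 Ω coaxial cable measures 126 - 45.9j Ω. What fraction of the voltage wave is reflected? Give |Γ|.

Γ = (Z_L − Z_0)/(Z_L + Z_0) = (76 − j45.9)/(176 − j45.9)
|Γ| = 88.8/182

|Γ| ≈ 0.488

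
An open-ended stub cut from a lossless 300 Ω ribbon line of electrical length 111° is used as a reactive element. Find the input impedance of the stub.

tan(βl) = -2.61
For an open-ended stub, Z_in = −jZ_0·cot(βl) = −jZ_0/tan(βl)

Z_in ≈ +j115 Ω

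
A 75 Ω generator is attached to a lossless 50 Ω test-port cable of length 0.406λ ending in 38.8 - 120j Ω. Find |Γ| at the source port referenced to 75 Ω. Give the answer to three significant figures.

βl = 2π × 0.406 = 146°
tan(βl) = -0.67
Z_in = Z_0·(Z_L + jZ_0·tanβl)/(Z_0 + jZ_L·tanβl) = 87.6 + j177 Ω
Γ_s = (Z_in − Z_s)/(Z_in + Z_s) = (12.6 + j177)/(163 + j177), |Γ_s| = 0.739

|Γ| ≈ 0.739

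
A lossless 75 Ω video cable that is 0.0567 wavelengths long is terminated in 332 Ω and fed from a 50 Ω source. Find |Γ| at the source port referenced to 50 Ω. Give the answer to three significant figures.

|Γ| ≈ 0.722

βl = 2π × 0.0567 = 20.4°
tan(βl) = 0.372
Z_in = Z_0·(Z_L + jZ_0·tanβl)/(Z_0 + jZ_L·tanβl) = 102 − j140 Ω
Γ_s = (Z_in − Z_s)/(Z_in + Z_s) = (51.8 − j140)/(152 − j140), |Γ_s| = 0.722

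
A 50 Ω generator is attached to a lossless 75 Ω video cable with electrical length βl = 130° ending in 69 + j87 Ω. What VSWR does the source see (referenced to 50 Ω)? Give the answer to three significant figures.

tan(βl) = -1.19
Z_in = Z_0·(Z_L + jZ_0·tanβl)/(Z_0 + jZ_L·tanβl) = 24.3 + j10.2 Ω
Γ_s = (Z_in − Z_s)/(Z_in + Z_s) = (-25.7 + j10.2)/(74.3 + j10.2), |Γ_s| = 0.369
VSWR = (1 + |Γ_s|)/(1 − |Γ_s|)

VSWR ≈ 2.17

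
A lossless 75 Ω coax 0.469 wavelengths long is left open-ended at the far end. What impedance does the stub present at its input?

Z_in ≈ +j380 Ω

βl = 2π × 0.469 = 169°
tan(βl) = -0.197
For an open-ended stub, Z_in = −jZ_0·cot(βl) = −jZ_0/tan(βl)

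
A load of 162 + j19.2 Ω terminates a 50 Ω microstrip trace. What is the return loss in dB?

Γ = (112 + j19.2)/(212 + j19.2), |Γ| = 0.534
RL = −20·log₁₀|Γ| = −20·log₁₀(0.534)

RL ≈ 5.45 dB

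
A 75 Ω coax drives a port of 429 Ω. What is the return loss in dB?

Γ = (429 − 75)/(429 + 75) = 0.702
RL = −20·log₁₀|Γ| = −20·log₁₀(0.702)

RL ≈ 3.07 dB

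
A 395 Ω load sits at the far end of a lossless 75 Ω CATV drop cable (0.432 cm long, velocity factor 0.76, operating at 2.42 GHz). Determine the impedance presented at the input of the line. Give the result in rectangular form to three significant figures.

Z_in ≈ 125 − j173 Ω

λ = v/f = 0.76·c / 2.42 GHz = 0.0942 m
βl = 2π·l/λ = 2π × 0.0459 = 16.5°
tan(βl) = tan(16.5°) = 0.296
Z_in = Z_0·(Z_L + jZ_0·tanβl)/(Z_0 + jZ_L·tanβl)
     = 75·(395 + j22.2)/(75 + j117)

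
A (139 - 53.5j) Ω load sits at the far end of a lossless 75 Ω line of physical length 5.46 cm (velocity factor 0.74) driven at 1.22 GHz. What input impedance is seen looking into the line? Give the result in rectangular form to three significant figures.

λ = v/f = 0.74·c / 1.22 GHz = 0.182 m
βl = 2π·l/λ = 2π × 0.3 = 108°
tan(βl) = tan(108°) = -3.07
Z_in = Z_0·(Z_L + jZ_0·tanβl)/(Z_0 + jZ_L·tanβl)
     = 75·(139 − j284)/(-89.5 − j427)

Z_in ≈ 42.9 + j33.4 Ω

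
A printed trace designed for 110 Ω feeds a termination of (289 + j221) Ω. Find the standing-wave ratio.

VSWR ≈ 4.31

Γ = (Z_L − Z_0)/(Z_L + Z_0) = (179 + j221)/(399 + j221)
|Γ| = 284/456 = 0.624
VSWR = (1 + |Γ|)/(1 − |Γ|) = 1.62/0.376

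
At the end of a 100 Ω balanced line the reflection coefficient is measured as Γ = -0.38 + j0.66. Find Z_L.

Z_L ≈ 17.9 + j56.4 Ω

Z_L = Z_0·(1 + Γ)/(1 − Γ) = 100·(0.62 + j0.66)/(1.38 − j0.66)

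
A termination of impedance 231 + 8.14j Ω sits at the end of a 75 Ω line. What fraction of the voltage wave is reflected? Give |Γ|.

Γ = (Z_L − Z_0)/(Z_L + Z_0) = (156 + j8.14)/(306 + j8.14)
|Γ| = 156/306

|Γ| ≈ 0.51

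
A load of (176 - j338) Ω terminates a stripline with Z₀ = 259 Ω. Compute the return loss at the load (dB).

RL ≈ 3.99 dB

Γ = (-83 − j338)/(435 − j338), |Γ| = 0.632
RL = −20·log₁₀|Γ| = −20·log₁₀(0.632)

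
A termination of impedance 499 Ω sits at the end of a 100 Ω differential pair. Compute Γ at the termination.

Γ = (Z_L − Z_0)/(Z_L + Z_0) = (499 − 100)/(499 + 100) = 399/599

Γ = 0.666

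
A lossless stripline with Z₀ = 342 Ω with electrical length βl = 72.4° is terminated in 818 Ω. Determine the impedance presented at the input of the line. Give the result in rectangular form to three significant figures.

Z_in ≈ 155 − j88 Ω

tan(βl) = tan(72.4°) = 3.15
Z_in = Z_0·(Z_L + jZ_0·tanβl)/(Z_0 + jZ_L·tanβl)
     = 342·(818 + j1080)/(342 + j2580)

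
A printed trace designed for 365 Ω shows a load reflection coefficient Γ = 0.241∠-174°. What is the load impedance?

Z_L = Z_0·(1 + Γ)/(1 − Γ) = 365·(0.76 − j0.0252)/(1.24 + j0.0252)

Z_L ≈ 224 − j12 Ω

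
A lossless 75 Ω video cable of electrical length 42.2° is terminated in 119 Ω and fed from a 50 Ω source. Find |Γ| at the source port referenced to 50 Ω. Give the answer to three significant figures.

tan(βl) = 0.907
Z_in = Z_0·(Z_L + jZ_0·tanβl)/(Z_0 + jZ_L·tanβl) = 70.6 − j33.6 Ω
Γ_s = (Z_in − Z_s)/(Z_in + Z_s) = (20.6 − j33.6)/(121 − j33.6), |Γ_s| = 0.315

|Γ| ≈ 0.315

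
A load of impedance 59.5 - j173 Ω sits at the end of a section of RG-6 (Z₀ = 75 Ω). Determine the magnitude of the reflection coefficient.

Γ = (Z_L − Z_0)/(Z_L + Z_0) = (-15.5 − j173)/(134.5 − j173)
|Γ| = 174/219

|Γ| ≈ 0.793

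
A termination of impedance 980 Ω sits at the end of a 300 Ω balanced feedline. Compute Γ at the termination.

Γ = 0.531

Γ = (Z_L − Z_0)/(Z_L + Z_0) = (980 − 300)/(980 + 300) = 680/1280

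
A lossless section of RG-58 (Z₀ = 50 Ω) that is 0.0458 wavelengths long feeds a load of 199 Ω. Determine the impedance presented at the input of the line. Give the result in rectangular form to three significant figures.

Z_in ≈ 90.6 − j92 Ω

βl = 2π × 0.0458 = 16.5°
tan(βl) = tan(16.5°) = 0.296
Z_in = Z_0·(Z_L + jZ_0·tanβl)/(Z_0 + jZ_L·tanβl)
     = 50·(199 + j14.8)/(50 + j58.9)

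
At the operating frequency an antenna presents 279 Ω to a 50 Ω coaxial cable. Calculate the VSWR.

For a purely resistive load, VSWR = R_L/Z_0 or Z_0/R_L (whichever > 1) = 279/50

VSWR ≈ 5.58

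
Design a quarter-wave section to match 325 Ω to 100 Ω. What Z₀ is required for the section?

Z_qwt = √(Z_0·R_L) = √(100 × 325) = √32500

Z_qwt ≈ 180 Ω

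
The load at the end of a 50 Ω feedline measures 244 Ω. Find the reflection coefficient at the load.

Γ = 0.66

Γ = (Z_L − Z_0)/(Z_L + Z_0) = (244 − 50)/(244 + 50) = 194/294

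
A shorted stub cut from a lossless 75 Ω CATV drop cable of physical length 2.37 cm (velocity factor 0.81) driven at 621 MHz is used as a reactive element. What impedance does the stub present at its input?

λ = v/f = 0.81·c / 621 MHz = 0.391 m
βl = 2π·l/λ = 2π × 0.0606 = 21.8°
tan(βl) = 0.4
For a shorted stub, Z_in = jZ_0·tan(βl)

Z_in ≈ +j30 Ω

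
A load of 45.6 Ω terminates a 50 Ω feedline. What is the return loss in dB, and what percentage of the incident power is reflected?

RL ≈ 26.7 dB; 0.212% of incident power reflected

Γ = (45.6 − 50)/(45.6 + 50) = -0.046
RL = −20·log₁₀(0.046) = 26.7 dB
P_refl/P_inc = |Γ|² = 0.00212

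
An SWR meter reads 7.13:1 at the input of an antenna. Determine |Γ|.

|Γ| = (S − 1)/(S + 1) = (7.13 − 1)/(7.13 + 1) = 6.13/8.13

|Γ| ≈ 0.754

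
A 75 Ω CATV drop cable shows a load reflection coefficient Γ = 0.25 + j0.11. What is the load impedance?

Z_L = Z_0·(1 + Γ)/(1 − Γ) = 75·(1.25 + j0.11)/(0.75 − j0.11)

Z_L ≈ 121 + j28.7 Ω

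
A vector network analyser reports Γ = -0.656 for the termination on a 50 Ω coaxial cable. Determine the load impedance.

Z_L = Z_0·(1 + Γ)/(1 − Γ) = 50·(0.344)/(1.66)

Z_L ≈ 10.4 Ω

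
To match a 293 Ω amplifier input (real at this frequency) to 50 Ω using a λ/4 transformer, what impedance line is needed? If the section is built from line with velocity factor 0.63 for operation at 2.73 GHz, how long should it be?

Z_qwt ≈ 121 Ω; length ≈ 1.73 cm

Z_qwt = √(Z_0·R_L) = √(50 × 293) = √14650
λ = 0.63·c/f = 0.0692 m, so l = λ/4 = 0.0173 m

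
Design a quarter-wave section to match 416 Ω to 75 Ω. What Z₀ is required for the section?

Z_qwt = √(Z_0·R_L) = √(75 × 416) = √31200

Z_qwt ≈ 177 Ω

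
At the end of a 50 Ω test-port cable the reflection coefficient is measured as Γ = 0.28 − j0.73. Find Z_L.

Z_L ≈ 18.5 − j69.4 Ω

Z_L = Z_0·(1 + Γ)/(1 − Γ) = 50·(1.28 − j0.73)/(0.72 + j0.73)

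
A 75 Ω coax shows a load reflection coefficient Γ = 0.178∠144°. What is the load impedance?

Z_L = Z_0·(1 + Γ)/(1 − Γ) = 75·(0.856 + j0.105)/(1.14 − j0.105)

Z_L ≈ 55 + j11.9 Ω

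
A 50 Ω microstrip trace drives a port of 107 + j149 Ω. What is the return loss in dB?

RL ≈ 2.65 dB

Γ = (57 + j149)/(157 + j149), |Γ| = 0.737
RL = −20·log₁₀|Γ| = −20·log₁₀(0.737)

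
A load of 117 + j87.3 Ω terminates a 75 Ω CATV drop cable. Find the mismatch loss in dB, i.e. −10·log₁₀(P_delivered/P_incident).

mismatch loss ≈ 1.03 dB

Γ = (42 + j87.3)/(192 + j87.3), |Γ| = 0.459
|Γ|² = 0.211, so P_del/P_inc = 1 − |Γ|² = 0.789
ML = −10·log₁₀(1 − |Γ|²)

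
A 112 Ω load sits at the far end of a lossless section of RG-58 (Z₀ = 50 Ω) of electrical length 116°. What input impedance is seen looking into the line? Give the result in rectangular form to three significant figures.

tan(βl) = tan(116°) = -2.05
Z_in = Z_0·(Z_L + jZ_0·tanβl)/(Z_0 + jZ_L·tanβl)
     = 50·(112 − j103)/(50 − j230)

Z_in ≈ 26.4 + j18.6 Ω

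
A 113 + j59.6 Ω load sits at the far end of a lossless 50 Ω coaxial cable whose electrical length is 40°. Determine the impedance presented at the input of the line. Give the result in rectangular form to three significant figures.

tan(βl) = tan(40°) = 0.839
Z_in = Z_0·(Z_L + jZ_0·tanβl)/(Z_0 + jZ_L·tanβl)
     = 50·(113 + j102)/(-0.0103 + j94.8)

Z_in ≈ 53.5 − j59.6 Ω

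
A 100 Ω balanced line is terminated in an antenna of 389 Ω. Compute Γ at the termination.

Γ = (Z_L − Z_0)/(Z_L + Z_0) = (389 − 100)/(389 + 100) = 289/489

Γ = 0.591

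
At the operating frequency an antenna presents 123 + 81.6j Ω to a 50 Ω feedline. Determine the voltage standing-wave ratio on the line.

VSWR ≈ 3.68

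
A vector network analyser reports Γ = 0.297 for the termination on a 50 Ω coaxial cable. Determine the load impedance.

Z_L ≈ 92.2 Ω

Z_L = Z_0·(1 + Γ)/(1 − Γ) = 50·(1.3)/(0.703)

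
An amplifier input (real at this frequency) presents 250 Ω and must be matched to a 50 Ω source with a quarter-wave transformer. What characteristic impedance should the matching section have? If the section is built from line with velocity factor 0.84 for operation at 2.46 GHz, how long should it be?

Z_qwt = √(Z_0·R_L) = √(50 × 250) = √12500
λ = 0.84·c/f = 0.102 m, so l = λ/4 = 0.0256 m

Z_qwt ≈ 112 Ω; length ≈ 2.56 cm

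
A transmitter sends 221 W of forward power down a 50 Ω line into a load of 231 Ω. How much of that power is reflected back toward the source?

Γ = (231 − 50)/(231 + 50) = 0.644
|Γ|² = 0.415
P_refl = |Γ|²·P_inc = 91.7 W, P_del = (1 − |Γ|²)·P_inc = 129 W

P_reflected ≈ 91.7 W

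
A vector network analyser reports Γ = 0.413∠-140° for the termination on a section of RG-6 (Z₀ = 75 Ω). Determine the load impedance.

Z_L = Z_0·(1 + Γ)/(1 − Γ) = 75·(0.684 − j0.265)/(1.32 + j0.265)

Z_L ≈ 34.5 − j22.1 Ω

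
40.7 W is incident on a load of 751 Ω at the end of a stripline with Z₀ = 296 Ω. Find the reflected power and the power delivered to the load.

Γ = (751 − 296)/(751 + 296) = 0.435
|Γ|² = 0.189
P_refl = |Γ|²·P_inc = 7.69 W, P_del = (1 − |Γ|²)·P_inc = 33 W

P_reflected ≈ 7.69 W; P_delivered ≈ 33 W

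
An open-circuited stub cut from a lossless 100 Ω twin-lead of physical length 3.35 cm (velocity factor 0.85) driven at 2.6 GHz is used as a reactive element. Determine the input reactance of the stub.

λ = v/f = 0.85·c / 2.6 GHz = 0.0981 m
βl = 2π·l/λ = 2π × 0.342 = 123°
tan(βl) = -1.54
For an open-circuited stub, Z_in = −jZ_0·cot(βl) = −jZ_0/tan(βl)

X_in ≈ 64.9 Ω (inductive)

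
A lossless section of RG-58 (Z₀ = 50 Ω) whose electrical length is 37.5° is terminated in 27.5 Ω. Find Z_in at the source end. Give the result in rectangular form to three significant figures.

tan(βl) = tan(37.5°) = 0.767
Z_in = Z_0·(Z_L + jZ_0·tanβl)/(Z_0 + jZ_L·tanβl)
     = 50·(27.5 + j38.4)/(50 + j21.1)

Z_in ≈ 37.1 + j22.7 Ω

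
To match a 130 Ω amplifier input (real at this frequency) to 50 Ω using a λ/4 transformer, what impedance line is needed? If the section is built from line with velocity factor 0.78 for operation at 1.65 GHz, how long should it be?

Z_qwt = √(Z_0·R_L) = √(50 × 130) = √6500
λ = 0.78·c/f = 0.142 m, so l = λ/4 = 0.0355 m

Z_qwt ≈ 80.6 Ω; length ≈ 3.55 cm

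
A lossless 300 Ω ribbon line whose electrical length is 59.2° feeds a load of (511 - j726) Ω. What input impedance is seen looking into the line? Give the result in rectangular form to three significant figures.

tan(βl) = tan(59.2°) = 1.68
Z_in = Z_0·(Z_L + jZ_0·tanβl)/(Z_0 + jZ_L·tanβl)
     = 300·(511 − j223)/(1520 + j857)

Z_in ≈ 57.7 − j76.6 Ω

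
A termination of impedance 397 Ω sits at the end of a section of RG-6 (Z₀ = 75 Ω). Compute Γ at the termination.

Γ = 0.682

Γ = (Z_L − Z_0)/(Z_L + Z_0) = (397 − 75)/(397 + 75) = 322/472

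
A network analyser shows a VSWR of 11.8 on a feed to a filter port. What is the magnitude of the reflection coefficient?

|Γ| ≈ 0.844

|Γ| = (S − 1)/(S + 1) = (11.8 − 1)/(11.8 + 1) = 10.8/12.8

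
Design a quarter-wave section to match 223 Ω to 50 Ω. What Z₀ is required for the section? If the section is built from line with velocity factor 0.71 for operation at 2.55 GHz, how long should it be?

Z_qwt = √(Z_0·R_L) = √(50 × 223) = √11150
λ = 0.71·c/f = 0.0835 m, so l = λ/4 = 0.0209 m

Z_qwt ≈ 106 Ω; length ≈ 2.09 cm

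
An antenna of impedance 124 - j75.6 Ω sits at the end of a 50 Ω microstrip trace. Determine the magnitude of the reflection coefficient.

|Γ| ≈ 0.558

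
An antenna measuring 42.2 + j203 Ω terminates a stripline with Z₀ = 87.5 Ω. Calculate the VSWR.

VSWR ≈ 13.6

Γ = (Z_L − Z_0)/(Z_L + Z_0) = (-45.3 + j203)/(129.7 + j203)
|Γ| = 208/241 = 0.863
VSWR = (1 + |Γ|)/(1 − |Γ|) = 1.86/0.137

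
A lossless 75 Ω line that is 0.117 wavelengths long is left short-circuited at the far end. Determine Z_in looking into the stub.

βl = 2π × 0.117 = 42.1°
tan(βl) = 0.904
For a short-circuited stub, Z_in = jZ_0·tan(βl)

Z_in ≈ +j67.8 Ω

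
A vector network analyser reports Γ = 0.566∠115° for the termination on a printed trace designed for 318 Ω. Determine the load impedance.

Z_L = Z_0·(1 + Γ)/(1 − Γ) = 318·(0.761 + j0.513)/(1.24 − j0.513)

Z_L ≈ 120 + j181 Ω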